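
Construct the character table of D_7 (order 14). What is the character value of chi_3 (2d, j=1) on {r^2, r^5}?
Conjugacy classes: {e} of size 1, {r^1, r^6} of size 2, {r^2, r^5} of size 2, {r^3, r^4} of size 2, {s, sr, ..., sr^6} of size 7.
Character table:
  irrep \ class              {e} (size 1)  {r^1, r^6} (size 2)  {r^2, r^5} (size 2)  {r^3, r^4} (size 2)  {s, sr, ..., sr^6} (size 7)
  chi_1 (triv)               1             1                    1                    1                    1                          
  chi_2 (sign: r->1, s->-1)  1             1                    1                    1                    -1                         
  chi_3 (2d, j=1)            2             2*cos(2*pi/7)        -2*cos(3*pi/7)       -2*cos(pi/7)         0                          
  chi_4 (2d, j=2)            2             -2*cos(3*pi/7)       -2*cos(pi/7)         2*cos(2*pi/7)        0                          
  chi_5 (2d, j=3)            2             -2*cos(pi/7)         2*cos(2*pi/7)        -2*cos(3*pi/7)       0                          

Spot check: chi_3 (2d, j=1) on {r^2, r^5} = -2*cos(3*pi/7).

Derivation: D_7 has order 2*7 = 14 with 5 conjugacy classes, hence 5 irreducibles. Sum of squared dims 1 + 1 + 4 + 4 + 4 = 14 = |G|. Linear characters come from the abelianisation; the 2-dimensional irreps have character r^k -> 2*cos(2*pi*j*k/7), reflections -> 0.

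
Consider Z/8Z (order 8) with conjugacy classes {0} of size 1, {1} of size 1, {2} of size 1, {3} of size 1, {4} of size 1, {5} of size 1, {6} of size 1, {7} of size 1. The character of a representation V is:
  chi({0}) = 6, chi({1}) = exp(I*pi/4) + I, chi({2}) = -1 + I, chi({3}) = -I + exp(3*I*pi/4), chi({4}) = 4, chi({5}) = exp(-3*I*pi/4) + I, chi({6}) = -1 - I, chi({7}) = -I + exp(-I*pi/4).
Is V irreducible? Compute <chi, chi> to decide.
Not irreducible (reducible): <chi, chi> = 8 > 1.

<chi, chi> = (1/|G|) sum_C |C| * |chi(C)|^2 = (1/8)[1*|6|^2 + 1*|exp(I*pi/4) + I|^2 + 1*|-1 + I|^2 + 1*|-I + exp(3*I*pi/4)|^2 + 1*|4|^2 + 1*|exp(-3*I*pi/4) + I|^2 + 1*|-1 - I|^2 + 1*|-I + exp(-I*pi/4)|^2]
  = (1/8)[(36) + (2 - exp(3*I*pi/4) + exp(I*pi/4)) + (2) + (2 + exp(-3*I*pi/4) - exp(-I*pi/4)) + (16) + (2 + exp(-3*I*pi/4) - exp(-I*pi/4)) + (2) + (2 - exp(3*I*pi/4) + exp(I*pi/4))] = 64/8 = 8.
(Exp terms are combined using exp(i*s)*conj(exp(i*t)) = exp(i*(s-t)), and sums of them are collapsed using the identity that for every m > 1 the m distinct m-th roots of unity sum to 0, e.g. 1 + exp(2*I*pi/3) + exp(-2*I*pi/3) = 0.)
A character is irreducible iff <chi, chi> = 1, so this representation is reducible.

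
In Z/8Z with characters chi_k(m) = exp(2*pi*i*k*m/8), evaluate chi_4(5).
chi_4(5) = zeta_8^20 = -1

Justification: chi_4(5) = zeta_8^(4*5) = zeta_8^20. Since zeta_8^8 = 1, this equals zeta_8^4 = exp(2*pi*i*4/8) = -1.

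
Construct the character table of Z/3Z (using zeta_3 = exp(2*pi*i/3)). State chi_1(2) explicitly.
Character table of Z/3Z (irreps indexed chi_0,...,chi_2 with chi_k(m) = zeta_3^(k*m), zeta_3 = exp(2*pi*i/3)):
  irrep \ class  {0} (size 1)  {1} (size 1)    {2} (size 1)  
  chi_0          1             1               1             
  chi_1          1             exp(2*I*pi/3)   exp(-2*I*pi/3)
  chi_2          1             exp(-2*I*pi/3)  exp(2*I*pi/3) 

Spot check: chi_1(2) = zeta_3^(1*2) = zeta_3^2 = exp(-2*I*pi/3).

Z/3Z is abelian, so all 3 irreducible complex representations are 1-dimensional. They are given by chi_k(m) = zeta_3^(k*m) for k = 0,...,2. Row orthogonality: sum_m chi_k(m) conj(chi_l(m)) = 3 * [k = l].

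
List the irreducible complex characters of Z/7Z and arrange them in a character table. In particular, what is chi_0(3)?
Character table of Z/7Z (irreps indexed chi_0,...,chi_6 with chi_k(m) = zeta_7^(k*m), zeta_7 = exp(2*pi*i/7)):
  irrep \ class  {0} (size 1)  {1} (size 1)    {2} (size 1)    {3} (size 1)    {4} (size 1)    {5} (size 1)    {6} (size 1)  
  chi_0          1             1               1               1               1               1               1             
  chi_1          1             exp(2*I*pi/7)   exp(4*I*pi/7)   exp(6*I*pi/7)   exp(-6*I*pi/7)  exp(-4*I*pi/7)  exp(-2*I*pi/7)
  chi_2          1             exp(4*I*pi/7)   exp(-6*I*pi/7)  exp(-2*I*pi/7)  exp(2*I*pi/7)   exp(6*I*pi/7)   exp(-4*I*pi/7)
  chi_3          1             exp(6*I*pi/7)   exp(-2*I*pi/7)  exp(4*I*pi/7)   exp(-4*I*pi/7)  exp(2*I*pi/7)   exp(-6*I*pi/7)
  chi_4          1             exp(-6*I*pi/7)  exp(2*I*pi/7)   exp(-4*I*pi/7)  exp(4*I*pi/7)   exp(-2*I*pi/7)  exp(6*I*pi/7) 
  chi_5          1             exp(-4*I*pi/7)  exp(6*I*pi/7)   exp(2*I*pi/7)   exp(-2*I*pi/7)  exp(-6*I*pi/7)  exp(4*I*pi/7) 
  chi_6          1             exp(-2*I*pi/7)  exp(-4*I*pi/7)  exp(-6*I*pi/7)  exp(6*I*pi/7)   exp(4*I*pi/7)   exp(2*I*pi/7) 

Spot check: chi_0(3) = zeta_7^(0*3) = zeta_7^0 = 1.

Argument: Z/7Z is abelian, so all 7 irreducible complex representations are 1-dimensional. They are given by chi_k(m) = zeta_7^(k*m) for k = 0,...,6. Row orthogonality: sum_m chi_k(m) conj(chi_l(m)) = 7 * [k = l].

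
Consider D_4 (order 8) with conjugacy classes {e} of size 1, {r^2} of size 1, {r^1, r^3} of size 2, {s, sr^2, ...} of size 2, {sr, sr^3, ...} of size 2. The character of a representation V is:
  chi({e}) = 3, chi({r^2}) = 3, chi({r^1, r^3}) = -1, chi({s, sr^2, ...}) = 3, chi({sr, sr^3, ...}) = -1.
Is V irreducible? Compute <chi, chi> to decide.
Not irreducible (reducible): <chi, chi> = 5 > 1.

Solution. <chi, chi> = (1/|G|) sum_C |C| * |chi(C)|^2 = (1/8)[1*|3|^2 + 1*|3|^2 + 2*|-1|^2 + 2*|3|^2 + 2*|-1|^2]
  = (1/8)[(9) + (9) + (2) + (18) + (2)] = 40/8 = 5.
A character is irreducible iff <chi, chi> = 1, so this representation is reducible.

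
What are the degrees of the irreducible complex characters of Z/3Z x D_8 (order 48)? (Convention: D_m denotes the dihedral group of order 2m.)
Dimensions: 1, 1, 1, 1, 1, 1, 1, 1, 1, 1, 1, 1, 2, 2, 2, 2, 2, 2, 2, 2, 2

Why: There are 21 irreducibles (= number of conjugacy classes). Their dimensions d_i satisfy sum d_i^2 = |G| = 48: 1 + 1 + 1 + 1 + 1 + 1 + 1 + 1 + 1 + 1 + 1 + 1 + 4 + 4 + 4 + 4 + 4 + 4 + 4 + 4 + 4 = 48. (For the product with Z/3Z: each of the 3 1-dim characters of Z/3Z tensors with each irrep of D_8, giving 3 copies of each D_8-dimension.)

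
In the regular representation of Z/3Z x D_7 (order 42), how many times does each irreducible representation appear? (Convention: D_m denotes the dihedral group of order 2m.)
Each irreducible V_i of dimension d_i appears with multiplicity d_i, i.e. rho_reg = (direct sum over all irreducibles V_i) d_i V_i. The irreducible dimensions for Z/3Z x D_7 are 1, 1, 1, 1, 1, 1, 2, 2, 2, 2, 2, 2, 2, 2, 2: 6 irreducibles of dimension 1, each with multiplicity 1; 9 irreducibles of dimension 2, each with multiplicity 2. Total dimension 6*1*1 + 9*2*2 = 42 = |G|.

Working: General theorem: in the regular representation of a finite group G, each irreducible appears with multiplicity equal to its dimension. Check: dim(rho_reg) = sum d_i^2 = 1 + 1 + 1 + 1 + 1 + 1 + 4 + 4 + 4 + 4 + 4 + 4 + 4 + 4 + 4 = 42 = |G|.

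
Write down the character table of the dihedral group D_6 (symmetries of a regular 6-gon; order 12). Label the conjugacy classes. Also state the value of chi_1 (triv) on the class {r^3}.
Conjugacy classes: {e} of size 1, {r^3} of size 1, {r^1, r^5} of size 2, {r^2, r^4} of size 2, {s, sr^2, ...} of size 3, {sr, sr^3, ...} of size 3.
Character table:
  irrep \ class              {e} (size 1)  {r^3} (size 1)  {r^1, r^5} (size 2)  {r^2, r^4} (size 2)  {s, sr^2, ...} (size 3)  {sr, sr^3, ...} (size 3)
  chi_1 (triv)               1             1               1                    1                    1                        1                       
  chi_2 (sign: r->1, s->-1)  1             1               1                    1                    -1                       -1                      
  chi_3 (r->-1, s->1)        1             -1              -1                   1                    1                        -1                      
  chi_4 (r->-1, s->-1)       1             -1              -1                   1                    -1                       1                       
  chi_5 (2d, j=1)            2             -2              1                    -1                   0                        0                       
  chi_6 (2d, j=2)            2             2               -1                   -1                   0                        0                       

Spot check: chi_1 (triv) on {r^3} = 1.

D_6 has order 2*6 = 12 with 6 conjugacy classes, hence 6 irreducibles. Sum of squared dims 1 + 1 + 1 + 1 + 4 + 4 = 12 = |G|. Linear characters come from the abelianisation; the 2-dimensional irreps have character r^k -> 2*cos(2*pi*j*k/6), reflections -> 0.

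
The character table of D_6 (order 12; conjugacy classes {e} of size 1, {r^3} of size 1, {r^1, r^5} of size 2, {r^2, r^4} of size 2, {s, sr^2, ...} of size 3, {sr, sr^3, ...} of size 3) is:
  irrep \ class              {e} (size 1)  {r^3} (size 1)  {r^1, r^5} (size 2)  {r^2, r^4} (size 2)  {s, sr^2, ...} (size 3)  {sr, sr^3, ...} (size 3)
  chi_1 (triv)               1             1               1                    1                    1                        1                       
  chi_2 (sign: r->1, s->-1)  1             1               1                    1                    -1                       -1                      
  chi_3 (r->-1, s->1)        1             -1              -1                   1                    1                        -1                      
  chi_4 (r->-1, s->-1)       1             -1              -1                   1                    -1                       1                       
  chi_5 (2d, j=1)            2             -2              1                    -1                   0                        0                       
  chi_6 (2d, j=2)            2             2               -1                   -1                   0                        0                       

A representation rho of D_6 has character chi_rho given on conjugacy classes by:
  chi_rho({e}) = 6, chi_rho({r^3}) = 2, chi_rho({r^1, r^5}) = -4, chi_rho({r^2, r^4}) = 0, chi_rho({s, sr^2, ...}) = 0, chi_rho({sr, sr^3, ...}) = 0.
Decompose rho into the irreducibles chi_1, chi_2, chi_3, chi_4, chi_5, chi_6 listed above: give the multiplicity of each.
Multiplicities: chi_1: 0, chi_2: 0, chi_3: 1, chi_4: 1, chi_5: 0, chi_6: 2.

Derivation: Use <chi_rho, chi> = (1/|G|) sum_C |C| * chi_rho(C) * conj(chi(C)) with |G| = 12 for each irreducible chi in the table:
  <chi_rho, chi_1> = (1/12)[1*(6)*conj(1) + 1*(2)*conj(1) + 2*(-4)*conj(1) + 2*(0)*conj(1) + 3*(0)*conj(1) + 3*(0)*conj(1)]
      = (1/12)[(6) + (2) + (-8) + (0) + (0) + (0)] = 0/12 = 0
  <chi_rho, chi_2> = (1/12)[1*(6)*conj(1) + 1*(2)*conj(1) + 2*(-4)*conj(1) + 2*(0)*conj(1) + 3*(0)*conj(-1) + 3*(0)*conj(-1)]
      = (1/12)[(6) + (2) + (-8) + (0) + (0) + (0)] = 0/12 = 0
  <chi_rho, chi_3> = (1/12)[1*(6)*conj(1) + 1*(2)*conj(-1) + 2*(-4)*conj(-1) + 2*(0)*conj(1) + 3*(0)*conj(1) + 3*(0)*conj(-1)]
      = (1/12)[(6) + (-2) + (8) + (0) + (0) + (0)] = 12/12 = 1
  <chi_rho, chi_4> = (1/12)[1*(6)*conj(1) + 1*(2)*conj(-1) + 2*(-4)*conj(-1) + 2*(0)*conj(1) + 3*(0)*conj(-1) + 3*(0)*conj(1)]
      = (1/12)[(6) + (-2) + (8) + (0) + (0) + (0)] = 12/12 = 1
  <chi_rho, chi_5> = (1/12)[1*(6)*conj(2) + 1*(2)*conj(-2) + 2*(-4)*conj(1) + 2*(0)*conj(-1) + 3*(0)*conj(0) + 3*(0)*conj(0)]
      = (1/12)[(12) + (-4) + (-8) + (0) + (0) + (0)] = 0/12 = 0
  <chi_rho, chi_6> = (1/12)[1*(6)*conj(2) + 1*(2)*conj(2) + 2*(-4)*conj(-1) + 2*(0)*conj(-1) + 3*(0)*conj(0) + 3*(0)*conj(0)]
      = (1/12)[(12) + (4) + (8) + (0) + (0) + (0)] = 24/12 = 2
Dimension check: dim(rho) = sum (mult * dim) = 0*1 + 0*1 + 1*1 + 1*1 + 0*2 + 2*2 = 6 = chi_rho(e) = 6.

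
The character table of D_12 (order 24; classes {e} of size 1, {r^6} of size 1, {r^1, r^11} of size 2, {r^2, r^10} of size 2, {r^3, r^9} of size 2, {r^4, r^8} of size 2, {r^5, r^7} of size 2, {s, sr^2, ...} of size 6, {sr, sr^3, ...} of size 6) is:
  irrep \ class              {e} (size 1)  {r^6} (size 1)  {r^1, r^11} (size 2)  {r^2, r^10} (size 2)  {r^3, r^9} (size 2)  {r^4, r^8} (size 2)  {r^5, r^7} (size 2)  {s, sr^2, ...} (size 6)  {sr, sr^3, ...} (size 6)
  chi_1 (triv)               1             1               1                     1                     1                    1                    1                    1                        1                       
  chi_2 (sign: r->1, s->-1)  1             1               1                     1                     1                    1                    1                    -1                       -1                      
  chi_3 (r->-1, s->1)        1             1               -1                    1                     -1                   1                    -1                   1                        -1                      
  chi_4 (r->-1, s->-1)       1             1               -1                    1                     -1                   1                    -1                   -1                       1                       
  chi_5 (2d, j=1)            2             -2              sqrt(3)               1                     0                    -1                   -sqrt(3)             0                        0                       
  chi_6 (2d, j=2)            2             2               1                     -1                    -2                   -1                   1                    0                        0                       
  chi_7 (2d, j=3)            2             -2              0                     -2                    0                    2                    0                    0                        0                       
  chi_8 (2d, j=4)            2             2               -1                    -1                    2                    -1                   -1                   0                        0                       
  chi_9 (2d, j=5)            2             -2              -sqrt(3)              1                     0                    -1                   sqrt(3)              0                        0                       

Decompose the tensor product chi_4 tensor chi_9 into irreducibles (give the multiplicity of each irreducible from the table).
chi_4 tensor chi_9 = chi_5 (all other irreducibles have multiplicity 0).

Solution. The character of a tensor product is the pointwise product (chi_4 * chi_9)(C) = chi_4(C) * chi_9(C):
  {e}: (1)*(2), {r^6}: (1)*(-2), {r^1, r^11}: (-1)*(-sqrt(3)), {r^2, r^10}: (1)*(1), {r^3, r^9}: (-1)*(0), {r^4, r^8}: (1)*(-1), {r^5, r^7}: (-1)*(sqrt(3)), {s, sr^2, ...}: (-1)*(0), {sr, sr^3, ...}: (1)*(0)
so (chi_4 * chi_9) takes values
  {e} -> 2, {r^6} -> -2, {r^1, r^11} -> sqrt(3), {r^2, r^10} -> 1, {r^3, r^9} -> 0, {r^4, r^8} -> -1, {r^5, r^7} -> -sqrt(3), {s, sr^2, ...} -> 0, {sr, sr^3, ...} -> 0.
Now take the inner product of this character with each irreducible chi from the table, <chi_4*chi_9, chi> = (1/24) sum_C |C| (chi_4*chi_9)(C) conj(chi(C)):
  <chi_4*chi_9, chi_1> = (1/24)[1*(2)*conj(1) + 1*(-2)*conj(1) + 2*(sqrt(3))*conj(1) + 2*(1)*conj(1) + 2*(0)*conj(1) + 2*(-1)*conj(1) + 2*(-sqrt(3))*conj(1) + 6*(0)*conj(1) + 6*(0)*conj(1)]
      = (1/24)[(2) + (-2) + (2*sqrt(3)) + (2) + (0) + (-2) + (-2*sqrt(3)) + (0) + (0)] = 0/24 = 0
  <chi_4*chi_9, chi_2> = (1/24)[1*(2)*conj(1) + 1*(-2)*conj(1) + 2*(sqrt(3))*conj(1) + 2*(1)*conj(1) + 2*(0)*conj(1) + 2*(-1)*conj(1) + 2*(-sqrt(3))*conj(1) + 6*(0)*conj(-1) + 6*(0)*conj(-1)]
      = (1/24)[(2) + (-2) + (2*sqrt(3)) + (2) + (0) + (-2) + (-2*sqrt(3)) + (0) + (0)] = 0/24 = 0
  <chi_4*chi_9, chi_3> = (1/24)[1*(2)*conj(1) + 1*(-2)*conj(1) + 2*(sqrt(3))*conj(-1) + 2*(1)*conj(1) + 2*(0)*conj(-1) + 2*(-1)*conj(1) + 2*(-sqrt(3))*conj(-1) + 6*(0)*conj(1) + 6*(0)*conj(-1)]
      = (1/24)[(2) + (-2) + (-2*sqrt(3)) + (2) + (0) + (-2) + (2*sqrt(3)) + (0) + (0)] = 0/24 = 0
  <chi_4*chi_9, chi_4> = (1/24)[1*(2)*conj(1) + 1*(-2)*conj(1) + 2*(sqrt(3))*conj(-1) + 2*(1)*conj(1) + 2*(0)*conj(-1) + 2*(-1)*conj(1) + 2*(-sqrt(3))*conj(-1) + 6*(0)*conj(-1) + 6*(0)*conj(1)]
      = (1/24)[(2) + (-2) + (-2*sqrt(3)) + (2) + (0) + (-2) + (2*sqrt(3)) + (0) + (0)] = 0/24 = 0
  <chi_4*chi_9, chi_5> = (1/24)[1*(2)*conj(2) + 1*(-2)*conj(-2) + 2*(sqrt(3))*conj(sqrt(3)) + 2*(1)*conj(1) + 2*(0)*conj(0) + 2*(-1)*conj(-1) + 2*(-sqrt(3))*conj(-sqrt(3)) + 6*(0)*conj(0) + 6*(0)*conj(0)]
      = (1/24)[(4) + (4) + (6) + (2) + (0) + (2) + (6) + (0) + (0)] = 24/24 = 1
  <chi_4*chi_9, chi_6> = (1/24)[1*(2)*conj(2) + 1*(-2)*conj(2) + 2*(sqrt(3))*conj(1) + 2*(1)*conj(-1) + 2*(0)*conj(-2) + 2*(-1)*conj(-1) + 2*(-sqrt(3))*conj(1) + 6*(0)*conj(0) + 6*(0)*conj(0)]
      = (1/24)[(4) + (-4) + (2*sqrt(3)) + (-2) + (0) + (2) + (-2*sqrt(3)) + (0) + (0)] = 0/24 = 0
  <chi_4*chi_9, chi_7> = (1/24)[1*(2)*conj(2) + 1*(-2)*conj(-2) + 2*(sqrt(3))*conj(0) + 2*(1)*conj(-2) + 2*(0)*conj(0) + 2*(-1)*conj(2) + 2*(-sqrt(3))*conj(0) + 6*(0)*conj(0) + 6*(0)*conj(0)]
      = (1/24)[(4) + (4) + (0) + (-4) + (0) + (-4) + (0) + (0) + (0)] = 0/24 = 0
  <chi_4*chi_9, chi_8> = (1/24)[1*(2)*conj(2) + 1*(-2)*conj(2) + 2*(sqrt(3))*conj(-1) + 2*(1)*conj(-1) + 2*(0)*conj(2) + 2*(-1)*conj(-1) + 2*(-sqrt(3))*conj(-1) + 6*(0)*conj(0) + 6*(0)*conj(0)]
      = (1/24)[(4) + (-4) + (-2*sqrt(3)) + (-2) + (0) + (2) + (2*sqrt(3)) + (0) + (0)] = 0/24 = 0
  <chi_4*chi_9, chi_9> = (1/24)[1*(2)*conj(2) + 1*(-2)*conj(-2) + 2*(sqrt(3))*conj(-sqrt(3)) + 2*(1)*conj(1) + 2*(0)*conj(0) + 2*(-1)*conj(-1) + 2*(-sqrt(3))*conj(sqrt(3)) + 6*(0)*conj(0) + 6*(0)*conj(0)]
      = (1/24)[(4) + (4) + (-6) + (2) + (0) + (2) + (-6) + (0) + (0)] = 0/24 = 0
Hence the multiplicities are chi_5: 1. Dimension check: dim(chi_4)*dim(chi_9) = 1*2 = 2 and sum (mult * dim) = 1*2 = 2.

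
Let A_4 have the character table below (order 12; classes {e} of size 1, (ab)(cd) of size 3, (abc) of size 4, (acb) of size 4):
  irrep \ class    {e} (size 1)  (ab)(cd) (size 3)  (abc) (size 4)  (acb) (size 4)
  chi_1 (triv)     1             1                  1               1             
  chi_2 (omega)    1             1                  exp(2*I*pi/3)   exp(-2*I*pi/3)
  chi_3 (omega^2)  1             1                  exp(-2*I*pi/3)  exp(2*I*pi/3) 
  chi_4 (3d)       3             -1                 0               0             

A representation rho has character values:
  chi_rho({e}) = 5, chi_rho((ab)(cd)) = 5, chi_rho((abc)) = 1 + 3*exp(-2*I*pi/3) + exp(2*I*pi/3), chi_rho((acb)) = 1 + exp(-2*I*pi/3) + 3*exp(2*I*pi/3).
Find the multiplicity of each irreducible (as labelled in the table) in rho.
Multiplicities: chi_1: 1, chi_2: 1, chi_3: 3, chi_4: 0.

Why: Use <chi_rho, chi> = (1/|G|) sum_C |C| * chi_rho(C) * conj(chi(C)) with |G| = 12 for each irreducible chi in the table:
  <chi_rho, chi_1> = (1/12)[1*(5)*conj(1) + 3*(5)*conj(1) + 4*(1 + 3*exp(-2*I*pi/3) + exp(2*I*pi/3))*conj(1) + 4*(1 + exp(-2*I*pi/3) + 3*exp(2*I*pi/3))*conj(1)]
      = (1/12)[(5) + (15) + (4 + 12*exp(-2*I*pi/3) + 4*exp(2*I*pi/3)) + (4 + 4*exp(-2*I*pi/3) + 12*exp(2*I*pi/3))] = 12/12 = 1
  <chi_rho, chi_2> = (1/12)[1*(5)*conj(1) + 3*(5)*conj(1) + 4*(1 + 3*exp(-2*I*pi/3) + exp(2*I*pi/3))*conj(exp(2*I*pi/3)) + 4*(1 + exp(-2*I*pi/3) + 3*exp(2*I*pi/3))*conj(exp(-2*I*pi/3))]
      = (1/12)[(5) + (15) + (4 + 4*exp(-2*I*pi/3) + 12*exp(2*I*pi/3)) + (4 + 12*exp(-2*I*pi/3) + 4*exp(2*I*pi/3))] = 12/12 = 1
  <chi_rho, chi_3> = (1/12)[1*(5)*conj(1) + 3*(5)*conj(1) + 4*(1 + 3*exp(-2*I*pi/3) + exp(2*I*pi/3))*conj(exp(-2*I*pi/3)) + 4*(1 + exp(-2*I*pi/3) + 3*exp(2*I*pi/3))*conj(exp(2*I*pi/3))]
      = (1/12)[(5) + (15) + (8) + (8)] = 36/12 = 3
  <chi_rho, chi_4> = (1/12)[1*(5)*conj(3) + 3*(5)*conj(-1) + 4*(1 + 3*exp(-2*I*pi/3) + exp(2*I*pi/3))*conj(0) + 4*(1 + exp(-2*I*pi/3) + 3*exp(2*I*pi/3))*conj(0)]
      = (1/12)[(15) + (-15) + (0) + (0)] = 0/12 = 0
(Exp terms are combined using exp(i*s)*conj(exp(i*t)) = exp(i*(s-t)), and sums of them are collapsed using the identity that for every m > 1 the m distinct m-th roots of unity sum to 0, e.g. 1 + exp(2*I*pi/3) + exp(-2*I*pi/3) = 0.)
Dimension check: dim(rho) = sum (mult * dim) = 1*1 + 1*1 + 3*1 + 0*3 = 5 = chi_rho(e) = 5.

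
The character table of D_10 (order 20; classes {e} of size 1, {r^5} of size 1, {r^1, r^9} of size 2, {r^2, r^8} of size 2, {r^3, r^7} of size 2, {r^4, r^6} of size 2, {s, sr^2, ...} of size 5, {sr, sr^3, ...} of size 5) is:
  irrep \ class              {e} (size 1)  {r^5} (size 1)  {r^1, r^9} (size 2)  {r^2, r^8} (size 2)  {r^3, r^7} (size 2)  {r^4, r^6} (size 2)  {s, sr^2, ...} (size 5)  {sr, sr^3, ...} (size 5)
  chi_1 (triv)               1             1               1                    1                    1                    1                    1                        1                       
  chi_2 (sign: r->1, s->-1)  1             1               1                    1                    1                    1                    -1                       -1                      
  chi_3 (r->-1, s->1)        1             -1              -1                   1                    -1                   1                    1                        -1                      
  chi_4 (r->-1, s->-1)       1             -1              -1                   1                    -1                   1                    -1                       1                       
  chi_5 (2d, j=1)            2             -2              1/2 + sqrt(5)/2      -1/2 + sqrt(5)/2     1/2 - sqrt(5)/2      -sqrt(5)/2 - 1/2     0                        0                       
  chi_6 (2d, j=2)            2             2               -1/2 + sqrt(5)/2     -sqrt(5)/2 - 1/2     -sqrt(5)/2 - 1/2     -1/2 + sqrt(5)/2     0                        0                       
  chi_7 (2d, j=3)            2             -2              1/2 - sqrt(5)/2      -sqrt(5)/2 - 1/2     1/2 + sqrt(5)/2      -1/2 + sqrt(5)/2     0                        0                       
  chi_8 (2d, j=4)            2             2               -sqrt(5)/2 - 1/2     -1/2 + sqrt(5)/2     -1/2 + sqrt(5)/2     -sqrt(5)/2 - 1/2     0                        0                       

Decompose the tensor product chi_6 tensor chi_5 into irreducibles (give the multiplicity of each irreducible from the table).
chi_6 tensor chi_5 = chi_5 + chi_7 (all other irreducibles have multiplicity 0).

Derivation: The character of a tensor product is the pointwise product (chi_6 * chi_5)(C) = chi_6(C) * chi_5(C):
  {e}: (2)*(2), {r^5}: (2)*(-2), {r^1, r^9}: (-1/2 + sqrt(5)/2)*(1/2 + sqrt(5)/2), {r^2, r^8}: (-sqrt(5)/2 - 1/2)*(-1/2 + sqrt(5)/2), {r^3, r^7}: (-sqrt(5)/2 - 1/2)*(1/2 - sqrt(5)/2), {r^4, r^6}: (-1/2 + sqrt(5)/2)*(-sqrt(5)/2 - 1/2), {s, sr^2, ...}: (0)*(0), {sr, sr^3, ...}: (0)*(0)
so (chi_6 * chi_5) takes values
  {e} -> 4, {r^5} -> -4, {r^1, r^9} -> 1, {r^2, r^8} -> -1, {r^3, r^7} -> 1, {r^4, r^6} -> -1, {s, sr^2, ...} -> 0, {sr, sr^3, ...} -> 0.
Now take the inner product of this character with each irreducible chi from the table, <chi_6*chi_5, chi> = (1/20) sum_C |C| (chi_6*chi_5)(C) conj(chi(C)):
  <chi_6*chi_5, chi_1> = (1/20)[1*(4)*conj(1) + 1*(-4)*conj(1) + 2*(1)*conj(1) + 2*(-1)*conj(1) + 2*(1)*conj(1) + 2*(-1)*conj(1) + 5*(0)*conj(1) + 5*(0)*conj(1)]
      = (1/20)[(4) + (-4) + (2) + (-2) + (2) + (-2) + (0) + (0)] = 0/20 = 0
  <chi_6*chi_5, chi_2> = (1/20)[1*(4)*conj(1) + 1*(-4)*conj(1) + 2*(1)*conj(1) + 2*(-1)*conj(1) + 2*(1)*conj(1) + 2*(-1)*conj(1) + 5*(0)*conj(-1) + 5*(0)*conj(-1)]
      = (1/20)[(4) + (-4) + (2) + (-2) + (2) + (-2) + (0) + (0)] = 0/20 = 0
  <chi_6*chi_5, chi_3> = (1/20)[1*(4)*conj(1) + 1*(-4)*conj(-1) + 2*(1)*conj(-1) + 2*(-1)*conj(1) + 2*(1)*conj(-1) + 2*(-1)*conj(1) + 5*(0)*conj(1) + 5*(0)*conj(-1)]
      = (1/20)[(4) + (4) + (-2) + (-2) + (-2) + (-2) + (0) + (0)] = 0/20 = 0
  <chi_6*chi_5, chi_4> = (1/20)[1*(4)*conj(1) + 1*(-4)*conj(-1) + 2*(1)*conj(-1) + 2*(-1)*conj(1) + 2*(1)*conj(-1) + 2*(-1)*conj(1) + 5*(0)*conj(-1) + 5*(0)*conj(1)]
      = (1/20)[(4) + (4) + (-2) + (-2) + (-2) + (-2) + (0) + (0)] = 0/20 = 0
  <chi_6*chi_5, chi_5> = (1/20)[1*(4)*conj(2) + 1*(-4)*conj(-2) + 2*(1)*conj(1/2 + sqrt(5)/2) + 2*(-1)*conj(-1/2 + sqrt(5)/2) + 2*(1)*conj(1/2 - sqrt(5)/2) + 2*(-1)*conj(-sqrt(5)/2 - 1/2) + 5*(0)*conj(0) + 5*(0)*conj(0)]
      = (1/20)[(8) + (8) + (1 + sqrt(5)) + (1 - sqrt(5)) + (1 - sqrt(5)) + (1 + sqrt(5)) + (0) + (0)] = 20/20 = 1
  <chi_6*chi_5, chi_6> = (1/20)[1*(4)*conj(2) + 1*(-4)*conj(2) + 2*(1)*conj(-1/2 + sqrt(5)/2) + 2*(-1)*conj(-sqrt(5)/2 - 1/2) + 2*(1)*conj(-sqrt(5)/2 - 1/2) + 2*(-1)*conj(-1/2 + sqrt(5)/2) + 5*(0)*conj(0) + 5*(0)*conj(0)]
      = (1/20)[(8) + (-8) + (-1 + sqrt(5)) + (1 + sqrt(5)) + (-sqrt(5) - 1) + (1 - sqrt(5)) + (0) + (0)] = 0/20 = 0
  <chi_6*chi_5, chi_7> = (1/20)[1*(4)*conj(2) + 1*(-4)*conj(-2) + 2*(1)*conj(1/2 - sqrt(5)/2) + 2*(-1)*conj(-sqrt(5)/2 - 1/2) + 2*(1)*conj(1/2 + sqrt(5)/2) + 2*(-1)*conj(-1/2 + sqrt(5)/2) + 5*(0)*conj(0) + 5*(0)*conj(0)]
      = (1/20)[(8) + (8) + (1 - sqrt(5)) + (1 + sqrt(5)) + (1 + sqrt(5)) + (1 - sqrt(5)) + (0) + (0)] = 20/20 = 1
  <chi_6*chi_5, chi_8> = (1/20)[1*(4)*conj(2) + 1*(-4)*conj(2) + 2*(1)*conj(-sqrt(5)/2 - 1/2) + 2*(-1)*conj(-1/2 + sqrt(5)/2) + 2*(1)*conj(-1/2 + sqrt(5)/2) + 2*(-1)*conj(-sqrt(5)/2 - 1/2) + 5*(0)*conj(0) + 5*(0)*conj(0)]
      = (1/20)[(8) + (-8) + (-sqrt(5) - 1) + (1 - sqrt(5)) + (-1 + sqrt(5)) + (1 + sqrt(5)) + (0) + (0)] = 0/20 = 0
Hence the multiplicities are chi_5: 1, chi_7: 1. Dimension check: dim(chi_6)*dim(chi_5) = 2*2 = 4 and sum (mult * dim) = 1*2 + 1*2 = 4.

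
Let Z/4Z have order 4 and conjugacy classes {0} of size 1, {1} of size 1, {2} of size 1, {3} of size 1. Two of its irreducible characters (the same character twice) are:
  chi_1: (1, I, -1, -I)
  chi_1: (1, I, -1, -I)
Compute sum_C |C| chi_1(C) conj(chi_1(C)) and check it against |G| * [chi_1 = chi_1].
Sum = 4 = |G| = 4; so <chi_1, chi_1> = 1 (norm-1 confirms irreducibility).

Justification: Compute term by term over conjugacy classes (|C| * chi_1(C) * conj(chi_1(C))):
  1*(1)*conj(1) + 1*(I)*conj(I) + 1*(-1)*conj(-1) + 1*(-I)*conj(-I)
  = (1) + (1) + (1) + (1)
  = 4.
(Exp terms are combined using exp(i*s)*conj(exp(i*t)) = exp(i*(s-t)), and sums of them are collapsed using the identity that for every m > 1 the m distinct m-th roots of unity sum to 0, e.g. 1 + exp(2*I*pi/3) + exp(-2*I*pi/3) = 0.)
Dividing by |G| = 4 gives 4/4 = 1, matching the row-orthogonality relation <chi_1, chi_1> = [chi_1 = chi_1].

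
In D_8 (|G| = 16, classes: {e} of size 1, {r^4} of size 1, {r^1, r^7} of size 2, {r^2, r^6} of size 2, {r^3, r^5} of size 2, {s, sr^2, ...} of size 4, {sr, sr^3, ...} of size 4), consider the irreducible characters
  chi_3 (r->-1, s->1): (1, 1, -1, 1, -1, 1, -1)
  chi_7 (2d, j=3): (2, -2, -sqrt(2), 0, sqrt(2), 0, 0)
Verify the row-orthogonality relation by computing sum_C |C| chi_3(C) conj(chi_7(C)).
Sum = 0; so <chi_3, chi_7> = 0 (distinct irreducibles are orthogonal).

Working: Compute term by term over conjugacy classes (|C| * chi_3(C) * conj(chi_7(C))):
  1*(1)*conj(2) + 1*(1)*conj(-2) + 2*(-1)*conj(-sqrt(2)) + 2*(1)*conj(0) + 2*(-1)*conj(sqrt(2)) + 4*(1)*conj(0) + 4*(-1)*conj(0)
  = (2) + (-2) + (2*sqrt(2)) + (0) + (-2*sqrt(2)) + (0) + (0)
  = 0.
Dividing by |G| = 16 gives 0/16 = 0, matching the row-orthogonality relation <chi_3, chi_7> = [chi_3 = chi_7].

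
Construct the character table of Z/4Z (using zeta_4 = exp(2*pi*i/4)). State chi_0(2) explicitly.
Character table of Z/4Z (irreps indexed chi_0,...,chi_3 with chi_k(m) = zeta_4^(k*m), zeta_4 = exp(2*pi*i/4)):
  irrep \ class  {0} (size 1)  {1} (size 1)  {2} (size 1)  {3} (size 1)
  chi_0          1             1             1             1           
  chi_1          1             I             -1            -I          
  chi_2          1             -1            1             -1          
  chi_3          1             -I            -1            I           

Spot check: chi_0(2) = zeta_4^(0*2) = zeta_4^0 = 1.

Why: Z/4Z is abelian, so all 4 irreducible complex representations are 1-dimensional. They are given by chi_k(m) = zeta_4^(k*m) for k = 0,...,3. Row orthogonality: sum_m chi_k(m) conj(chi_l(m)) = 4 * [k = l].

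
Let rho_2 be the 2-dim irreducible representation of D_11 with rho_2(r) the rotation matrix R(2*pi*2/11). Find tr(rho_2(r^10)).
chi_{rho_2}(r^10) = 2*cos(2*pi*2*10/11) = 2*cos(4*pi/11)

Justification: rho_2(r^10) is rotation by angle 2*pi*2*10/11, whose trace is 2*cos(2*pi*2*10/11) = 2*cos(4*pi/11).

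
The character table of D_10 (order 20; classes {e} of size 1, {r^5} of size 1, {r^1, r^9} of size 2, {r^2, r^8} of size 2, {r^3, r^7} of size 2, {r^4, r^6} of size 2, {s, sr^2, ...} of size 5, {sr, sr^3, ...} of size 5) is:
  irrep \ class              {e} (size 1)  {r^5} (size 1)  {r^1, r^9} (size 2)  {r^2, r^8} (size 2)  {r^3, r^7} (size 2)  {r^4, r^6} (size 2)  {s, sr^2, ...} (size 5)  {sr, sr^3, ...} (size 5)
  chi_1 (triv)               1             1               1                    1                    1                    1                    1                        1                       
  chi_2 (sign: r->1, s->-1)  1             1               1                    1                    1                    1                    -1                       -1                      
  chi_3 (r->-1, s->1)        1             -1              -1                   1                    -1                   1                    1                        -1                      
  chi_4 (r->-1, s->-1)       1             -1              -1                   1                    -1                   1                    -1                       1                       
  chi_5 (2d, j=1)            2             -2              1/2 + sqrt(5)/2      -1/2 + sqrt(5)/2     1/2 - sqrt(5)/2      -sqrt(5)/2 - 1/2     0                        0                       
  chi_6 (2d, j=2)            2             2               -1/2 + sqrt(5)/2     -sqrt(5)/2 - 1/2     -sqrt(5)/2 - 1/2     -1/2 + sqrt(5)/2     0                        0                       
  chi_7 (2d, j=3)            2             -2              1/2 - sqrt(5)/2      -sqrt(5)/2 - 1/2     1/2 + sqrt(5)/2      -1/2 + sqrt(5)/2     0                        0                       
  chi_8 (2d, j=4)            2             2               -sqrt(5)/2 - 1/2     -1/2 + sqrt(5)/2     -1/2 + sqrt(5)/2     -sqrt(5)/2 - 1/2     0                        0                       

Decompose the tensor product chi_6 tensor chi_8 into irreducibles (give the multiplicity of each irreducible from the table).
chi_6 tensor chi_8 = chi_6 + chi_8 (all other irreducibles have multiplicity 0).

Proof sketch: The character of a tensor product is the pointwise product (chi_6 * chi_8)(C) = chi_6(C) * chi_8(C):
  {e}: (2)*(2), {r^5}: (2)*(2), {r^1, r^9}: (-1/2 + sqrt(5)/2)*(-sqrt(5)/2 - 1/2), {r^2, r^8}: (-sqrt(5)/2 - 1/2)*(-1/2 + sqrt(5)/2), {r^3, r^7}: (-sqrt(5)/2 - 1/2)*(-1/2 + sqrt(5)/2), {r^4, r^6}: (-1/2 + sqrt(5)/2)*(-sqrt(5)/2 - 1/2), {s, sr^2, ...}: (0)*(0), {sr, sr^3, ...}: (0)*(0)
so (chi_6 * chi_8) takes values
  {e} -> 4, {r^5} -> 4, {r^1, r^9} -> -1, {r^2, r^8} -> -1, {r^3, r^7} -> -1, {r^4, r^6} -> -1, {s, sr^2, ...} -> 0, {sr, sr^3, ...} -> 0.
Now take the inner product of this character with each irreducible chi from the table, <chi_6*chi_8, chi> = (1/20) sum_C |C| (chi_6*chi_8)(C) conj(chi(C)):
  <chi_6*chi_8, chi_1> = (1/20)[1*(4)*conj(1) + 1*(4)*conj(1) + 2*(-1)*conj(1) + 2*(-1)*conj(1) + 2*(-1)*conj(1) + 2*(-1)*conj(1) + 5*(0)*conj(1) + 5*(0)*conj(1)]
      = (1/20)[(4) + (4) + (-2) + (-2) + (-2) + (-2) + (0) + (0)] = 0/20 = 0
  <chi_6*chi_8, chi_2> = (1/20)[1*(4)*conj(1) + 1*(4)*conj(1) + 2*(-1)*conj(1) + 2*(-1)*conj(1) + 2*(-1)*conj(1) + 2*(-1)*conj(1) + 5*(0)*conj(-1) + 5*(0)*conj(-1)]
      = (1/20)[(4) + (4) + (-2) + (-2) + (-2) + (-2) + (0) + (0)] = 0/20 = 0
  <chi_6*chi_8, chi_3> = (1/20)[1*(4)*conj(1) + 1*(4)*conj(-1) + 2*(-1)*conj(-1) + 2*(-1)*conj(1) + 2*(-1)*conj(-1) + 2*(-1)*conj(1) + 5*(0)*conj(1) + 5*(0)*conj(-1)]
      = (1/20)[(4) + (-4) + (2) + (-2) + (2) + (-2) + (0) + (0)] = 0/20 = 0
  <chi_6*chi_8, chi_4> = (1/20)[1*(4)*conj(1) + 1*(4)*conj(-1) + 2*(-1)*conj(-1) + 2*(-1)*conj(1) + 2*(-1)*conj(-1) + 2*(-1)*conj(1) + 5*(0)*conj(-1) + 5*(0)*conj(1)]
      = (1/20)[(4) + (-4) + (2) + (-2) + (2) + (-2) + (0) + (0)] = 0/20 = 0
  <chi_6*chi_8, chi_5> = (1/20)[1*(4)*conj(2) + 1*(4)*conj(-2) + 2*(-1)*conj(1/2 + sqrt(5)/2) + 2*(-1)*conj(-1/2 + sqrt(5)/2) + 2*(-1)*conj(1/2 - sqrt(5)/2) + 2*(-1)*conj(-sqrt(5)/2 - 1/2) + 5*(0)*conj(0) + 5*(0)*conj(0)]
      = (1/20)[(8) + (-8) + (-sqrt(5) - 1) + (1 - sqrt(5)) + (-1 + sqrt(5)) + (1 + sqrt(5)) + (0) + (0)] = 0/20 = 0
  <chi_6*chi_8, chi_6> = (1/20)[1*(4)*conj(2) + 1*(4)*conj(2) + 2*(-1)*conj(-1/2 + sqrt(5)/2) + 2*(-1)*conj(-sqrt(5)/2 - 1/2) + 2*(-1)*conj(-sqrt(5)/2 - 1/2) + 2*(-1)*conj(-1/2 + sqrt(5)/2) + 5*(0)*conj(0) + 5*(0)*conj(0)]
      = (1/20)[(8) + (8) + (1 - sqrt(5)) + (1 + sqrt(5)) + (1 + sqrt(5)) + (1 - sqrt(5)) + (0) + (0)] = 20/20 = 1
  <chi_6*chi_8, chi_7> = (1/20)[1*(4)*conj(2) + 1*(4)*conj(-2) + 2*(-1)*conj(1/2 - sqrt(5)/2) + 2*(-1)*conj(-sqrt(5)/2 - 1/2) + 2*(-1)*conj(1/2 + sqrt(5)/2) + 2*(-1)*conj(-1/2 + sqrt(5)/2) + 5*(0)*conj(0) + 5*(0)*conj(0)]
      = (1/20)[(8) + (-8) + (-1 + sqrt(5)) + (1 + sqrt(5)) + (-sqrt(5) - 1) + (1 - sqrt(5)) + (0) + (0)] = 0/20 = 0
  <chi_6*chi_8, chi_8> = (1/20)[1*(4)*conj(2) + 1*(4)*conj(2) + 2*(-1)*conj(-sqrt(5)/2 - 1/2) + 2*(-1)*conj(-1/2 + sqrt(5)/2) + 2*(-1)*conj(-1/2 + sqrt(5)/2) + 2*(-1)*conj(-sqrt(5)/2 - 1/2) + 5*(0)*conj(0) + 5*(0)*conj(0)]
      = (1/20)[(8) + (8) + (1 + sqrt(5)) + (1 - sqrt(5)) + (1 - sqrt(5)) + (1 + sqrt(5)) + (0) + (0)] = 20/20 = 1
Hence the multiplicities are chi_6: 1, chi_8: 1. Dimension check: dim(chi_6)*dim(chi_8) = 2*2 = 4 and sum (mult * dim) = 1*2 + 1*2 = 4.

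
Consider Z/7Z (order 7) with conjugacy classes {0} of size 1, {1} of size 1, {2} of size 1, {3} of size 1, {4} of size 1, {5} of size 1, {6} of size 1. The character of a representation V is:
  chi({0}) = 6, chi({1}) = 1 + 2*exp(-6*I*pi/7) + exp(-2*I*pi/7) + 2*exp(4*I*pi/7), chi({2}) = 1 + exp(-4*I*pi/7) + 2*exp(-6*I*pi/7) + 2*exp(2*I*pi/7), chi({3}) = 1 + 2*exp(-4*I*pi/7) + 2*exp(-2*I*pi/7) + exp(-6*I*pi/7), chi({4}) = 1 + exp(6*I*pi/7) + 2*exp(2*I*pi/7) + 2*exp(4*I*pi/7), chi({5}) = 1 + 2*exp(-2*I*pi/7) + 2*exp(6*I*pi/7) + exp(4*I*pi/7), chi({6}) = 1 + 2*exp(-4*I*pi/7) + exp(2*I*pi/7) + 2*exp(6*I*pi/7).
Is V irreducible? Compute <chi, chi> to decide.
Not irreducible (reducible): <chi, chi> = 10 > 1.

Explanation: <chi, chi> = (1/|G|) sum_C |C| * |chi(C)|^2 = (1/7)[1*|6|^2 + 1*|1 + 2*exp(-6*I*pi/7) + exp(-2*I*pi/7) + 2*exp(4*I*pi/7)|^2 + 1*|1 + exp(-4*I*pi/7) + 2*exp(-6*I*pi/7) + 2*exp(2*I*pi/7)|^2 + 1*|1 + 2*exp(-4*I*pi/7) + 2*exp(-2*I*pi/7) + exp(-6*I*pi/7)|^2 + 1*|1 + exp(6*I*pi/7) + 2*exp(2*I*pi/7) + 2*exp(4*I*pi/7)|^2 + 1*|1 + 2*exp(-2*I*pi/7) + 2*exp(6*I*pi/7) + exp(4*I*pi/7)|^2 + 1*|1 + 2*exp(-4*I*pi/7) + exp(2*I*pi/7) + 2*exp(6*I*pi/7)|^2]
  = (1/7)[(36) + (10 + 8*exp(-4*I*pi/7) + 4*exp(-6*I*pi/7) + exp(-2*I*pi/7) + exp(2*I*pi/7) + 4*exp(6*I*pi/7) + 8*exp(4*I*pi/7)) + (10 + 8*exp(-6*I*pi/7) + 4*exp(-2*I*pi/7) + exp(-4*I*pi/7) + exp(4*I*pi/7) + 4*exp(2*I*pi/7) + 8*exp(6*I*pi/7)) + (10 + 8*exp(-2*I*pi/7) + 4*exp(-4*I*pi/7) + exp(-6*I*pi/7) + exp(6*I*pi/7) + 4*exp(4*I*pi/7) + 8*exp(2*I*pi/7)) + (10 + 8*exp(-2*I*pi/7) + 4*exp(-4*I*pi/7) + exp(-6*I*pi/7) + exp(6*I*pi/7) + 4*exp(4*I*pi/7) + 8*exp(2*I*pi/7)) + (10 + 8*exp(-6*I*pi/7) + 4*exp(-2*I*pi/7) + exp(-4*I*pi/7) + exp(4*I*pi/7) + 4*exp(2*I*pi/7) + 8*exp(6*I*pi/7)) + (10 + 8*exp(-4*I*pi/7) + 4*exp(-6*I*pi/7) + exp(-2*I*pi/7) + exp(2*I*pi/7) + 4*exp(6*I*pi/7) + 8*exp(4*I*pi/7))] = 70/7 = 10.
(Exp terms are combined using exp(i*s)*conj(exp(i*t)) = exp(i*(s-t)), and sums of them are collapsed using the identity that for every m > 1 the m distinct m-th roots of unity sum to 0, e.g. 1 + exp(2*I*pi/3) + exp(-2*I*pi/3) = 0.)
A character is irreducible iff <chi, chi> = 1, so this representation is reducible.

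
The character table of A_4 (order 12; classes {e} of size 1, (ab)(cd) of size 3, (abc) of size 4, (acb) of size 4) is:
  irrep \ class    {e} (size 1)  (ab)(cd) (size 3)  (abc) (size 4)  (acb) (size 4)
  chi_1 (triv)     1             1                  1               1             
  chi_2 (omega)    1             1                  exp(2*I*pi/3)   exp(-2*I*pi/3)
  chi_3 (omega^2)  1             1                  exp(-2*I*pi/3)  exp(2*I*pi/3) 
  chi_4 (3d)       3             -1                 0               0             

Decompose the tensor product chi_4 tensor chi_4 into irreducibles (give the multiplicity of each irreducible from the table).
chi_4 tensor chi_4 = chi_1 + chi_2 + chi_3 + 2*chi_4 (all other irreducibles have multiplicity 0).

Proof sketch: The character of a tensor product is the pointwise product (chi_4 * chi_4)(C) = chi_4(C) * chi_4(C):
  {e}: (3)*(3), (ab)(cd): (-1)*(-1), (abc): (0)*(0), (acb): (0)*(0)
so (chi_4 * chi_4) takes values
  {e} -> 9, (ab)(cd) -> 1, (abc) -> 0, (acb) -> 0.
Now take the inner product of this character with each irreducible chi from the table, <chi_4*chi_4, chi> = (1/12) sum_C |C| (chi_4*chi_4)(C) conj(chi(C)):
  <chi_4*chi_4, chi_1> = (1/12)[1*(9)*conj(1) + 3*(1)*conj(1) + 4*(0)*conj(1) + 4*(0)*conj(1)]
      = (1/12)[(9) + (3) + (0) + (0)] = 12/12 = 1
  <chi_4*chi_4, chi_2> = (1/12)[1*(9)*conj(1) + 3*(1)*conj(1) + 4*(0)*conj(exp(2*I*pi/3)) + 4*(0)*conj(exp(-2*I*pi/3))]
      = (1/12)[(9) + (3) + (0) + (0)] = 12/12 = 1
  <chi_4*chi_4, chi_3> = (1/12)[1*(9)*conj(1) + 3*(1)*conj(1) + 4*(0)*conj(exp(-2*I*pi/3)) + 4*(0)*conj(exp(2*I*pi/3))]
      = (1/12)[(9) + (3) + (0) + (0)] = 12/12 = 1
  <chi_4*chi_4, chi_4> = (1/12)[1*(9)*conj(3) + 3*(1)*conj(-1) + 4*(0)*conj(0) + 4*(0)*conj(0)]
      = (1/12)[(27) + (-3) + (0) + (0)] = 24/12 = 2
(Exp terms are combined using exp(i*s)*conj(exp(i*t)) = exp(i*(s-t)), and sums of them are collapsed using the identity that for every m > 1 the m distinct m-th roots of unity sum to 0, e.g. 1 + exp(2*I*pi/3) + exp(-2*I*pi/3) = 0.)
Hence the multiplicities are chi_1: 1, chi_2: 1, chi_3: 1, chi_4: 2. Dimension check: dim(chi_4)*dim(chi_4) = 3*3 = 9 and sum (mult * dim) = 1*1 + 1*1 + 1*1 + 2*3 = 9.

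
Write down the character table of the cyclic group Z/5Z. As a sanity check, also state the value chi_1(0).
Character table of Z/5Z (irreps indexed chi_0,...,chi_4 with chi_k(m) = zeta_5^(k*m), zeta_5 = exp(2*pi*i/5)):
  irrep \ class  {0} (size 1)  {1} (size 1)    {2} (size 1)    {3} (size 1)    {4} (size 1)  
  chi_0          1             1               1               1               1             
  chi_1          1             exp(2*I*pi/5)   exp(4*I*pi/5)   exp(-4*I*pi/5)  exp(-2*I*pi/5)
  chi_2          1             exp(4*I*pi/5)   exp(-2*I*pi/5)  exp(2*I*pi/5)   exp(-4*I*pi/5)
  chi_3          1             exp(-4*I*pi/5)  exp(2*I*pi/5)   exp(-2*I*pi/5)  exp(4*I*pi/5) 
  chi_4          1             exp(-2*I*pi/5)  exp(-4*I*pi/5)  exp(4*I*pi/5)   exp(2*I*pi/5) 

Spot check: chi_1(0) = zeta_5^(1*0) = zeta_5^0 = 1.

Proof sketch: Z/5Z is abelian, so all 5 irreducible complex representations are 1-dimensional. They are given by chi_k(m) = zeta_5^(k*m) for k = 0,...,4. Row orthogonality: sum_m chi_k(m) conj(chi_l(m)) = 5 * [k = l].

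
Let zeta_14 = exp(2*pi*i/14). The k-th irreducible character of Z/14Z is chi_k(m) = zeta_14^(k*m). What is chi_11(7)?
chi_11(7) = zeta_14^77 = -1

Why: chi_11(7) = zeta_14^(11*7) = zeta_14^77. Since zeta_14^14 = 1, this equals zeta_14^7 = exp(2*pi*i*7/14) = -1.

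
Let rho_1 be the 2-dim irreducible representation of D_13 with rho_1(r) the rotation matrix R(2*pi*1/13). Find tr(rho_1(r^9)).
chi_{rho_1}(r^9) = 2*cos(2*pi*1*9/13) = -2*cos(5*pi/13)

Working: rho_1(r^9) is rotation by angle 2*pi*1*9/13, whose trace is 2*cos(2*pi*1*9/13) = -2*cos(5*pi/13).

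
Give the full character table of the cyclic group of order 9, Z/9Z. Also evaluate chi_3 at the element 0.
Character table of Z/9Z (irreps indexed chi_0,...,chi_8 with chi_k(m) = zeta_9^(k*m), zeta_9 = exp(2*pi*i/9)):
  irrep \ class  {0} (size 1)  {1} (size 1)    {2} (size 1)    {3} (size 1)    {4} (size 1)    {5} (size 1)    {6} (size 1)    {7} (size 1)    {8} (size 1)  
  chi_0          1             1               1               1               1               1               1               1               1             
  chi_1          1             exp(2*I*pi/9)   exp(4*I*pi/9)   exp(2*I*pi/3)   exp(8*I*pi/9)   exp(-8*I*pi/9)  exp(-2*I*pi/3)  exp(-4*I*pi/9)  exp(-2*I*pi/9)
  chi_2          1             exp(4*I*pi/9)   exp(8*I*pi/9)   exp(-2*I*pi/3)  exp(-2*I*pi/9)  exp(2*I*pi/9)   exp(2*I*pi/3)   exp(-8*I*pi/9)  exp(-4*I*pi/9)
  chi_3          1             exp(2*I*pi/3)   exp(-2*I*pi/3)  1               exp(2*I*pi/3)   exp(-2*I*pi/3)  1               exp(2*I*pi/3)   exp(-2*I*pi/3)
  chi_4          1             exp(8*I*pi/9)   exp(-2*I*pi/9)  exp(2*I*pi/3)   exp(-4*I*pi/9)  exp(4*I*pi/9)   exp(-2*I*pi/3)  exp(2*I*pi/9)   exp(-8*I*pi/9)
  chi_5          1             exp(-8*I*pi/9)  exp(2*I*pi/9)   exp(-2*I*pi/3)  exp(4*I*pi/9)   exp(-4*I*pi/9)  exp(2*I*pi/3)   exp(-2*I*pi/9)  exp(8*I*pi/9) 
  chi_6          1             exp(-2*I*pi/3)  exp(2*I*pi/3)   1               exp(-2*I*pi/3)  exp(2*I*pi/3)   1               exp(-2*I*pi/3)  exp(2*I*pi/3) 
  chi_7          1             exp(-4*I*pi/9)  exp(-8*I*pi/9)  exp(2*I*pi/3)   exp(2*I*pi/9)   exp(-2*I*pi/9)  exp(-2*I*pi/3)  exp(8*I*pi/9)   exp(4*I*pi/9) 
  chi_8          1             exp(-2*I*pi/9)  exp(-4*I*pi/9)  exp(-2*I*pi/3)  exp(-8*I*pi/9)  exp(8*I*pi/9)   exp(2*I*pi/3)   exp(4*I*pi/9)   exp(2*I*pi/9) 

Spot check: chi_3(0) = zeta_9^(3*0) = zeta_9^0 = 1.

Explanation: Z/9Z is abelian, so all 9 irreducible complex representations are 1-dimensional. They are given by chi_k(m) = zeta_9^(k*m) for k = 0,...,8. Row orthogonality: sum_m chi_k(m) conj(chi_l(m)) = 9 * [k = l].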